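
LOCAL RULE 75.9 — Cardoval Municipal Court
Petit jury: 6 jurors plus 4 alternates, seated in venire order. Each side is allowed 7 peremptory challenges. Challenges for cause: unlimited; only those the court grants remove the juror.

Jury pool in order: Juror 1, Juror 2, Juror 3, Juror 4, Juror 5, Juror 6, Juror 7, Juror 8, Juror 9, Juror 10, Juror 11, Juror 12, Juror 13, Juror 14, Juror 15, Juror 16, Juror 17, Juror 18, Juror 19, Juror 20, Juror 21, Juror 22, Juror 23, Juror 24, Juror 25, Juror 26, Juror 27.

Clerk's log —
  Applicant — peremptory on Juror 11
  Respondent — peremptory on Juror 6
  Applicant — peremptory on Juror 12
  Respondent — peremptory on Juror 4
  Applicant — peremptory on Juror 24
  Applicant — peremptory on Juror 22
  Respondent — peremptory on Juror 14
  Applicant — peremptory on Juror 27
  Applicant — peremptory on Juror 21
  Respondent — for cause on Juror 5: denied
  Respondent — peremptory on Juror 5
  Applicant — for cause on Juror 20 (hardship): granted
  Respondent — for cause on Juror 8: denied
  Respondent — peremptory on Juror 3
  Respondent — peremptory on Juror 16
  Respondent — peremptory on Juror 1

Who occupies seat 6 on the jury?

13

Removed: #1, #3, #4, #5, #6, #11, #12, #14, #16, #20, #21, #22, #24, #27. (#8 stays — for-cause denied.)
Seating in order: seats 1–6 → #2, #7, #8, #9, #10, #13; alternates → #15, #17, #18, #19.
So seat 6 is #13.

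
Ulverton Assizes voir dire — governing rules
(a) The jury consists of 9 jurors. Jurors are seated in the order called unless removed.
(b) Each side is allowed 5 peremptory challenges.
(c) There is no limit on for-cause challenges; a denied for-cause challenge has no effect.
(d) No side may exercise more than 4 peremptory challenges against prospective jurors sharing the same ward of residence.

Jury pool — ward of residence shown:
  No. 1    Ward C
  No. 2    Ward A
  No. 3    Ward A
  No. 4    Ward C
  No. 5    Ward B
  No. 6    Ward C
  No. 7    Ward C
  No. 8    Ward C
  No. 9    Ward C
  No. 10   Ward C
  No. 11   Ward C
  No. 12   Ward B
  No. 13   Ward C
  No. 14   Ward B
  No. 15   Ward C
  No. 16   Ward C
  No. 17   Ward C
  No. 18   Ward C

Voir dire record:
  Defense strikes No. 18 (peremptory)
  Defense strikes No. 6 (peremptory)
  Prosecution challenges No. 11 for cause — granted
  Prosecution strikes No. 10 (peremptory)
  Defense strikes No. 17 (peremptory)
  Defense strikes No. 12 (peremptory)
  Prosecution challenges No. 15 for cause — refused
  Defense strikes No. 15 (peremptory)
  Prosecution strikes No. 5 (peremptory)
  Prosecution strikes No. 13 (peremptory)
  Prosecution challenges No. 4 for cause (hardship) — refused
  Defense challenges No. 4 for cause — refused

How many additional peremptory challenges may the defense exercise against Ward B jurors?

Defense peremptories so far: #18, #6, #17, #12, #15 — 5 of 5 used, 0 left overall.
Against Ward B: #12 — 1 used; per-ward cap 4 leaves 3.
Binding limit: min(0, 3) = 0.

0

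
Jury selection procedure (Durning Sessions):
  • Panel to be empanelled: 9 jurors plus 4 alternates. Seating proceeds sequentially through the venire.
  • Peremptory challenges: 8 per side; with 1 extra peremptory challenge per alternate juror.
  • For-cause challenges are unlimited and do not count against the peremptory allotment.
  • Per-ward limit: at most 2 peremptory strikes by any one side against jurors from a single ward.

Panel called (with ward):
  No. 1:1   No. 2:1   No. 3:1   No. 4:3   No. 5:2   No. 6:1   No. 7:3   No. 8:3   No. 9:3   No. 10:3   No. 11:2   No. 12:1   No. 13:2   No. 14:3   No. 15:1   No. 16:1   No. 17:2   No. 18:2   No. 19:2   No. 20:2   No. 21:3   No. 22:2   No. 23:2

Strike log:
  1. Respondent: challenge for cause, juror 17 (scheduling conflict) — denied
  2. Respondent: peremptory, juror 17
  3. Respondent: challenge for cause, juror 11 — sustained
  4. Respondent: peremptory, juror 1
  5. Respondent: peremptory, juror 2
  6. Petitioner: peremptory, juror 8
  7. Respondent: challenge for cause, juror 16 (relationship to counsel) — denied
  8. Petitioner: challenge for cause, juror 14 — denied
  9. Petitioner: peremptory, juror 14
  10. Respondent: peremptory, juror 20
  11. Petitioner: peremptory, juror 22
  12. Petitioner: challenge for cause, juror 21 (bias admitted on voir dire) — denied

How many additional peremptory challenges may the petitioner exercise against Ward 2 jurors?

Petitioner peremptories so far: #8, #14, #22 — 3 of 12 used, 9 left overall.
Against Ward 2: #22 — 1 used; per-ward cap 2 leaves 1.
Binding limit: min(9, 1) = 1.

1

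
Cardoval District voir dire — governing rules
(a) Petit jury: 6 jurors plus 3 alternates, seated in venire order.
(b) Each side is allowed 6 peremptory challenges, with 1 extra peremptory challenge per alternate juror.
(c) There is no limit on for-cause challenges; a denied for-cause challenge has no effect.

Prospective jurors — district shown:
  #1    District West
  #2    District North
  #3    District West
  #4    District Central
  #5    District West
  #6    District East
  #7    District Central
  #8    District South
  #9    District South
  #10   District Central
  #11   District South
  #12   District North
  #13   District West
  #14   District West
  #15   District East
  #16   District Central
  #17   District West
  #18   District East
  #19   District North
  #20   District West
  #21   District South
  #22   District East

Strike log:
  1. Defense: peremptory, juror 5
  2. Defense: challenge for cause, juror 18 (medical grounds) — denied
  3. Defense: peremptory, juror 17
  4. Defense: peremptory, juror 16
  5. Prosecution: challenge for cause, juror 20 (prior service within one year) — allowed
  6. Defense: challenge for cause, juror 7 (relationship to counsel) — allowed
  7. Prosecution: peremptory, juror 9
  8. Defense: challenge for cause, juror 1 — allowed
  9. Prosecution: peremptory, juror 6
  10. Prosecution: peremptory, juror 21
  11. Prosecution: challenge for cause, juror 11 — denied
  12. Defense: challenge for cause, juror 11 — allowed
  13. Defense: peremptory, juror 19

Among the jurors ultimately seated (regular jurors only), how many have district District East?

Removed: #1, #5, #6, #7, #9, #11, #16, #17, #19, #20, #21.
Seated jurors 1–6: #2, #3, #4, #8, #10, #12 (alternates #13, #14, #15 not counted).
None of those are in District East → 0.

0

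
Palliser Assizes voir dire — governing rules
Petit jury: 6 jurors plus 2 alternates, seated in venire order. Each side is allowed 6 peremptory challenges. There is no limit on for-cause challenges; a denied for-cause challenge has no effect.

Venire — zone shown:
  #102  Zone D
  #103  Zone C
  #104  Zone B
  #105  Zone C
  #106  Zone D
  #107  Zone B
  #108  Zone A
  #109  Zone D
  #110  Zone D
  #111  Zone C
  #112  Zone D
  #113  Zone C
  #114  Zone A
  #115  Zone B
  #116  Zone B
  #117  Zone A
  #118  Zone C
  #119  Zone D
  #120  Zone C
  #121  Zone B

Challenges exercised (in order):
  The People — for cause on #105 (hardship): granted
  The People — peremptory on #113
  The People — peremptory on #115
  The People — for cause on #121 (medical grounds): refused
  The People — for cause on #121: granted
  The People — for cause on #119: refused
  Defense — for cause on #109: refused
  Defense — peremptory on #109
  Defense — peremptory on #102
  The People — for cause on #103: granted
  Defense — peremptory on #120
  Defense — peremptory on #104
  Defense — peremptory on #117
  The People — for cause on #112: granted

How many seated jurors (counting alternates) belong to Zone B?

Removed: #102, #103, #104, #105, #109, #112, #113, #115, #117, #120, #121.
Seated (8 incl. alternates): #106, #107, #108, #110, #111, #114, #116, #118.
Of those, in Zone B: #107, #116 → 2.

2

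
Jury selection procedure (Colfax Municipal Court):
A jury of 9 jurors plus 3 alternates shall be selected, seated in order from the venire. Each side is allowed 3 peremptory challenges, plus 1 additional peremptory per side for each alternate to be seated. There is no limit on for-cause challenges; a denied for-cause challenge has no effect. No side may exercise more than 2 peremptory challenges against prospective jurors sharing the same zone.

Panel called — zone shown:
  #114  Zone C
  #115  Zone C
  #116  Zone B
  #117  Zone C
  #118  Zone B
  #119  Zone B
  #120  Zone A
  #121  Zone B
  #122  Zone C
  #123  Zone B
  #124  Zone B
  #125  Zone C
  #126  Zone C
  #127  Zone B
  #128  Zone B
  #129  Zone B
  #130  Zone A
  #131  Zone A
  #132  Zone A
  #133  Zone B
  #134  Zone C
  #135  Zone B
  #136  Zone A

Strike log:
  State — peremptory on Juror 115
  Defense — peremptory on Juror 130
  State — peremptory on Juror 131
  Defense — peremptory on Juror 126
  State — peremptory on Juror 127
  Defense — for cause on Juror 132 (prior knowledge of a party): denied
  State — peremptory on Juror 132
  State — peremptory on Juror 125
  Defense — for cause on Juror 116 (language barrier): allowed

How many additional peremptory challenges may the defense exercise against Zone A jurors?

1

Defense peremptories so far: #130, #126 — 2 of 6 used, 4 left overall.
Against Zone A: #130 — 1 used; per-zone cap 2 leaves 1.
Binding limit: min(4, 1) = 1.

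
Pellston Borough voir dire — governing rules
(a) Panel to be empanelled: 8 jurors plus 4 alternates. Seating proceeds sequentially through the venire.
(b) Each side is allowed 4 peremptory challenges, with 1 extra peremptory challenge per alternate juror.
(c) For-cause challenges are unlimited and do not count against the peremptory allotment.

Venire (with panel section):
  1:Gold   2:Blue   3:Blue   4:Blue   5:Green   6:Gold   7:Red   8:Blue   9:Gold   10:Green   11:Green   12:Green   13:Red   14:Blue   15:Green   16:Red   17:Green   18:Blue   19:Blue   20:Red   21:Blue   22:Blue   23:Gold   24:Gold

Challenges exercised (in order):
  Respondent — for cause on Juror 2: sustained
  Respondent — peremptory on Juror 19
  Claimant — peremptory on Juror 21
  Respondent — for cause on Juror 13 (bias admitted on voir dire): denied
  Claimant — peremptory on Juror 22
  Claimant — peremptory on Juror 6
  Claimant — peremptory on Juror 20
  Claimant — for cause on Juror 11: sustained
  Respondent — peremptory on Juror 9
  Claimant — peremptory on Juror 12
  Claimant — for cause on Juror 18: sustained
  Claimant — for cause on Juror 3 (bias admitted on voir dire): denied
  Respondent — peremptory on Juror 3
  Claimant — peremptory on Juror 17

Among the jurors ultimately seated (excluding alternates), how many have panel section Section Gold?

1

Removed: #2, #3, #6, #9, #11, #12, #17, #18, #19, #20, #21, #22.
Seated jurors 1–8: #1, #4, #5, #7, #8, #10, #13, #14 (alternates #15, #16, #23, #24 not counted).
Of those, in Section Gold: #1 → 1.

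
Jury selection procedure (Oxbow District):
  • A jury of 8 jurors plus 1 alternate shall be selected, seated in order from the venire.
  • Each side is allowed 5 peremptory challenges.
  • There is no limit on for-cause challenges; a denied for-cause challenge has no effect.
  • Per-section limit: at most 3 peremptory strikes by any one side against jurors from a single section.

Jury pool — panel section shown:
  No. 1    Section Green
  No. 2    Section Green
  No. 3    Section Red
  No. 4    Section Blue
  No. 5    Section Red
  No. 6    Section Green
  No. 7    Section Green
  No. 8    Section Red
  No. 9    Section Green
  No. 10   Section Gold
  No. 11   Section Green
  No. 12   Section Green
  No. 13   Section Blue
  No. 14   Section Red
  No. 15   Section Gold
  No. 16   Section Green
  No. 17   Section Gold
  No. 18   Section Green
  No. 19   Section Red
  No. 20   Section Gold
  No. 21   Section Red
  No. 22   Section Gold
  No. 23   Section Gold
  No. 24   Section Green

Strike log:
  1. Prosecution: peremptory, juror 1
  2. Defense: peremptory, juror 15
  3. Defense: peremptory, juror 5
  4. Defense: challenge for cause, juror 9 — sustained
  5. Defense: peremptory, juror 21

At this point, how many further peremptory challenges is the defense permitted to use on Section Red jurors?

Defense peremptories so far: #15, #5, #21 — 3 of 5 used, 2 left overall.
Against Section Red: #5, #21 — 2 used; per-section cap 3 leaves 1.
Binding limit: min(2, 1) = 1.

1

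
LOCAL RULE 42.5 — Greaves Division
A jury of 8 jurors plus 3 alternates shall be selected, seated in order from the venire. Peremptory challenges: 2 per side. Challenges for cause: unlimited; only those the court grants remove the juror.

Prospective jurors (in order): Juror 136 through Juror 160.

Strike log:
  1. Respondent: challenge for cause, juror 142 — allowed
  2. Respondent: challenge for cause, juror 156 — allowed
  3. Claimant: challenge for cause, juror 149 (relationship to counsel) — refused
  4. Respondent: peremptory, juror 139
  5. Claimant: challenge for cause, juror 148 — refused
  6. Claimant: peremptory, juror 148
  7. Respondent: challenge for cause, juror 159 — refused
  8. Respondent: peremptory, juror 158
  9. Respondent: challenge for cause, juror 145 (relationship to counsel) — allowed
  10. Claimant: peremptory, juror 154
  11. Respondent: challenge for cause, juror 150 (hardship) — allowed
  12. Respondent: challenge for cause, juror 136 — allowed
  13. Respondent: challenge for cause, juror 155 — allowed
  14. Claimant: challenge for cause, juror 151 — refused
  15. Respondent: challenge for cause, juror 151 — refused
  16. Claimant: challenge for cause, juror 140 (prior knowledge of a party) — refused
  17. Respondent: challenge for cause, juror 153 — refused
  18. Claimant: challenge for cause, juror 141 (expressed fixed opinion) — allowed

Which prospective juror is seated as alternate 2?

152

Removed: #136, #139, #141, #142, #145, #148, #150, #154, #155, #156, #158. (#140, #149, #151, #153, #159 stay — for-cause denied.)
Seating in order: seats 1–8 → #137, #138, #140, #143, #144, #146, #147, #149; alternates → #151, #152, #153.
So alternate 2 is #152.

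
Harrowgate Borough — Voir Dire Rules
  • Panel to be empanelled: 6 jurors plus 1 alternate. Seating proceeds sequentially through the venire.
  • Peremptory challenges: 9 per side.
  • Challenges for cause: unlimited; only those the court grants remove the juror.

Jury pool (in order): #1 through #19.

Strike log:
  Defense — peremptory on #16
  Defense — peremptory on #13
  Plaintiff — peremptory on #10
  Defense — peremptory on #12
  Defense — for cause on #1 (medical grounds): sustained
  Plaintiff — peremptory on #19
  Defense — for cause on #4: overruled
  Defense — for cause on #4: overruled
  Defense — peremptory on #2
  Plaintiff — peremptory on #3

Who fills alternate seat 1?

Removed: #1, #2, #3, #10, #12, #13, #16, #19. (#4 stays — for-cause denied.)
Seating in order: seats 1–6 → #4, #5, #6, #7, #8, #9; alternates → #11.
So alternate 1 is #11.

11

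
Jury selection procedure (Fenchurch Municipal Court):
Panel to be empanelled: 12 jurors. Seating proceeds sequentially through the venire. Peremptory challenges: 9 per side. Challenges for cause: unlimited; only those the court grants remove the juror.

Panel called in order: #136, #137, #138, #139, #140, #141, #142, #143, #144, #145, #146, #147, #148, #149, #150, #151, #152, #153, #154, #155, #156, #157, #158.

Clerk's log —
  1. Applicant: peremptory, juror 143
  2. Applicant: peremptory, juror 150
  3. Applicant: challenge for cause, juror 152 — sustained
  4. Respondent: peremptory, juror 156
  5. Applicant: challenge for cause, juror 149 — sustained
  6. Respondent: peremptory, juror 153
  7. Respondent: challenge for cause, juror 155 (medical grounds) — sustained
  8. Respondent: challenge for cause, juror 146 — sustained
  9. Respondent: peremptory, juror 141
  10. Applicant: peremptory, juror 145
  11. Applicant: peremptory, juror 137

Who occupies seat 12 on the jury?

Removed: #137, #141, #143, #145, #146, #149, #150, #152, #153, #155, #156.
Seating in order: seats 1–12 → #136, #138, #139, #140, #142, #144, #147, #148, #151, #154, #157, #158.
So seat 12 is #158.

158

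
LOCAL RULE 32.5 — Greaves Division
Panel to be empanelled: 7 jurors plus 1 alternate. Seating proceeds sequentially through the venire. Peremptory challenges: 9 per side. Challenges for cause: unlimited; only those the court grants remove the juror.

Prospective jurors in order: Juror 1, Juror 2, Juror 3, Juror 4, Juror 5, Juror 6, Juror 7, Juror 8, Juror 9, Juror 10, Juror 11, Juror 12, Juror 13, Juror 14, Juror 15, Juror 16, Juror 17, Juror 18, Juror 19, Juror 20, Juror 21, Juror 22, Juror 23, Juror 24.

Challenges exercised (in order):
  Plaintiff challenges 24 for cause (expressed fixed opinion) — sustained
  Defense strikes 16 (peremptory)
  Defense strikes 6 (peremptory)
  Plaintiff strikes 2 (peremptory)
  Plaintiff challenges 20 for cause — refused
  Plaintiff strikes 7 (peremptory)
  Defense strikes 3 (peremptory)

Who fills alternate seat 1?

12

Removed: #2, #3, #6, #7, #16, #24. (#20 stays — for-cause denied.)
Seating in order: seats 1–7 → #1, #4, #5, #8, #9, #10, #11; alternates → #12.
So alternate 1 is #12.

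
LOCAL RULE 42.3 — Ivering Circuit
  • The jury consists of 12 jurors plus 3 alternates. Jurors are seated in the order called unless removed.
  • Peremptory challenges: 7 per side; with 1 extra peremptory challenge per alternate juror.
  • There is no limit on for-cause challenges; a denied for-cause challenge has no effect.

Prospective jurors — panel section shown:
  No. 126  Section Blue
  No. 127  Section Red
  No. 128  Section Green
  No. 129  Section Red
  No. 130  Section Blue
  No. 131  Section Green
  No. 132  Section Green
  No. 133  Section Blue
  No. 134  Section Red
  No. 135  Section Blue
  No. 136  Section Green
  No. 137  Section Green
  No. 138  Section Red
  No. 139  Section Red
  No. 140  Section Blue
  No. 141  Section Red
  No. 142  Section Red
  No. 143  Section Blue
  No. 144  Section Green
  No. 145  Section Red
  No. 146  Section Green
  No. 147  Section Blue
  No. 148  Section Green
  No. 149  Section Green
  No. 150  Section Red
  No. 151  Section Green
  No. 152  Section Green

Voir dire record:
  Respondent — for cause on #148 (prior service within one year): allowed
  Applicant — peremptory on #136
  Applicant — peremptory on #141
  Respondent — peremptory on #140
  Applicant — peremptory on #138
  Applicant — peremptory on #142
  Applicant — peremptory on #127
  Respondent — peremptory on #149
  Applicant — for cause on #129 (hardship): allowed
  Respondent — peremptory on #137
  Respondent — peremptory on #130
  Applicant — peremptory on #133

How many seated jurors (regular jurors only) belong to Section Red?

3

Removed: #127, #129, #130, #133, #136, #137, #138, #140, #141, #142, #148, #149.
Seated jurors 1–12: #126, #128, #131, #132, #134, #135, #139, #143, #144, #145, #146, #147 (alternates #150, #151, #152 not counted).
Of those, in Section Red: #134, #139, #145 → 3.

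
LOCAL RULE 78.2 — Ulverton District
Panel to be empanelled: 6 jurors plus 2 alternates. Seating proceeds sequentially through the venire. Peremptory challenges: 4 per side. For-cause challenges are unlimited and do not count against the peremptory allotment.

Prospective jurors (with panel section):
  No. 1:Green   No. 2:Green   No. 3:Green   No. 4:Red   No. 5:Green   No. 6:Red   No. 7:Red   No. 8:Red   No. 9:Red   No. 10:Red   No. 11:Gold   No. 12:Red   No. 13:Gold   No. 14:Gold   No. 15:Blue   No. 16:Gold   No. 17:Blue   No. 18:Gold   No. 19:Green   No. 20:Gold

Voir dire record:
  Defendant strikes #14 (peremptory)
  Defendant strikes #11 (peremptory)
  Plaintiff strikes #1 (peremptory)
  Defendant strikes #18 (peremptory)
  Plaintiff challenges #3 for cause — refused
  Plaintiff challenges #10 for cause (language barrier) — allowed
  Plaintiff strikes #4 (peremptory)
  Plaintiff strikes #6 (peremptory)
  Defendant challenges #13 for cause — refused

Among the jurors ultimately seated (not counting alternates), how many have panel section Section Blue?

0

Removed: #1, #4, #6, #10, #11, #14, #18.
Seated jurors 1–6: #2, #3, #5, #7, #8, #9 (alternates #12, #13 not counted).
None of those are in Section Blue → 0.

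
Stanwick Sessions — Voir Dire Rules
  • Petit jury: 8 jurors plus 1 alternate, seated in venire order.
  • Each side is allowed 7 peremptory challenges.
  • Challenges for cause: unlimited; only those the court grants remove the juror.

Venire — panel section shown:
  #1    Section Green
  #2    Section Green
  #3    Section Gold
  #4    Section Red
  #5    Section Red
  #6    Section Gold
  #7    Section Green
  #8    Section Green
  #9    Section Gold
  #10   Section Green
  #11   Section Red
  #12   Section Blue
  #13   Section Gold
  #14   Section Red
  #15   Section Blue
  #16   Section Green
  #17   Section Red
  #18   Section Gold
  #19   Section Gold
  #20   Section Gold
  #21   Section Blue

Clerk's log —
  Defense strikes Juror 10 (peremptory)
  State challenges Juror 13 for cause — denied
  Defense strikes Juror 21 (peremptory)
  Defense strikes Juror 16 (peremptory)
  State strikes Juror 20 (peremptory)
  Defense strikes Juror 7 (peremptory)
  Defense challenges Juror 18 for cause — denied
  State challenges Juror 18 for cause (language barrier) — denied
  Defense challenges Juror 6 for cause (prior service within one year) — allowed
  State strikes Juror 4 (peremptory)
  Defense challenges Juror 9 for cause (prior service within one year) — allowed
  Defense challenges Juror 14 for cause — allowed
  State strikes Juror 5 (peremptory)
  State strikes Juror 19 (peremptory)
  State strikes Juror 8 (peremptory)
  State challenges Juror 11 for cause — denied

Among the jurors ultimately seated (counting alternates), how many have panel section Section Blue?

2

Removed: #4, #5, #6, #7, #8, #9, #10, #14, #16, #19, #20, #21.
Seated (9 incl. alternates): #1, #2, #3, #11, #12, #13, #15, #17, #18.
Of those, in Section Blue: #12, #15 → 2.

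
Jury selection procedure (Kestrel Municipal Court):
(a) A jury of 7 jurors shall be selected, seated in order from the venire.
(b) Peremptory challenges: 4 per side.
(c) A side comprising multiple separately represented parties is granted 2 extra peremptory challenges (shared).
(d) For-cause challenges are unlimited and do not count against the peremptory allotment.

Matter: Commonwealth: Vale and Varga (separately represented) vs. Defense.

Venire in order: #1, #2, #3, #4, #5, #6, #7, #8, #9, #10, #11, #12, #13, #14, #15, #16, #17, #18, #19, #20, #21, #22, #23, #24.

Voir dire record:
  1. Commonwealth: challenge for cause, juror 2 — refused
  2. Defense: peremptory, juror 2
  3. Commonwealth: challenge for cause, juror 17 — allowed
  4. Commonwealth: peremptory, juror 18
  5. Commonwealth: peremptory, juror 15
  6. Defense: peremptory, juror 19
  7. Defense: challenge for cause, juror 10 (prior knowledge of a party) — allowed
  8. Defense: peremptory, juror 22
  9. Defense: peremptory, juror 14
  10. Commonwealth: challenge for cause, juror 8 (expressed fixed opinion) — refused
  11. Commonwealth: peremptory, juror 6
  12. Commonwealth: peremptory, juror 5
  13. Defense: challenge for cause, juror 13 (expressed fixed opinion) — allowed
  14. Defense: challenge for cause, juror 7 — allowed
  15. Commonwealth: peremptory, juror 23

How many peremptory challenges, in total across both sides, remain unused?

1

Commonwealth allotment: 4 base + 2 multi-party = 6. Defense allotment: 4.
Commonwealth peremptories used: #18, #15, #6, #5, #23 — 5 (for-cause on #2, #17, #8 don't count).
Defense peremptories used: #2, #19, #22, #14 — 4 (for-cause on #10, #13, #7 don't count).
Remaining: (6 − 5) + (4 − 4) = 1.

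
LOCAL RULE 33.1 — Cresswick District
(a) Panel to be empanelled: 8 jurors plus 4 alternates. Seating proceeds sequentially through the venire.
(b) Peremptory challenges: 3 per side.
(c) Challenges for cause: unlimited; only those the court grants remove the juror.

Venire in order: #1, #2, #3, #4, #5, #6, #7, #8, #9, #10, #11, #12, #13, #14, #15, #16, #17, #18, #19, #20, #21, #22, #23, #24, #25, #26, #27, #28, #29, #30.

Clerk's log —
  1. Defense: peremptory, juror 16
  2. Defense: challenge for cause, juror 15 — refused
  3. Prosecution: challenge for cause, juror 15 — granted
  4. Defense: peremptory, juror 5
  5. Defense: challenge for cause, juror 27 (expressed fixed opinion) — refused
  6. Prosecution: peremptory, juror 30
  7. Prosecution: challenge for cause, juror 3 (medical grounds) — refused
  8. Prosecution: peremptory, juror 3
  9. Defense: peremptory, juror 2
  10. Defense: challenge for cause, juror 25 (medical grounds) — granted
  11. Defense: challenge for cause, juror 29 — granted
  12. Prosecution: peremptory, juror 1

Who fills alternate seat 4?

Removed: #1, #2, #3, #5, #15, #16, #25, #29, #30. (#27 stays — for-cause denied.)
Seating in order: seats 1–8 → #4, #6, #7, #8, #9, #10, #11, #12; alternates → #13, #14, #17, #18.
So alternate 4 is #18.

18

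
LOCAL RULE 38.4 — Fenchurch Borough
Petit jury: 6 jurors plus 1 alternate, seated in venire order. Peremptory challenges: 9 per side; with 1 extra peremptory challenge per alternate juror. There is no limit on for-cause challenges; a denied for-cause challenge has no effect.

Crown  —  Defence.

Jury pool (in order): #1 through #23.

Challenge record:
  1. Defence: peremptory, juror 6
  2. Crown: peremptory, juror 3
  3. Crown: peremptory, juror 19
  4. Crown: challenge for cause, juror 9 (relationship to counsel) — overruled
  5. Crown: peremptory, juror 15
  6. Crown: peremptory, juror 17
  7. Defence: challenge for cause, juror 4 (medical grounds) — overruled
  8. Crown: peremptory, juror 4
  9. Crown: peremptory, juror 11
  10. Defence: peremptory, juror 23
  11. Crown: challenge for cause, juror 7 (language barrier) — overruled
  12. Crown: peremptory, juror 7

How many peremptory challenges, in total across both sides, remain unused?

Crown allotment: 9 base + 1 × 1 alternate = 10. Defence allotment: 9 base + 1 × 1 alternate = 10.
Crown peremptories used: #3, #19, #15, #17, #4, #11, #7 — 7 (for-cause on #9, #7 don't count).
Defence peremptories used: #6, #23 — 2 (the for-cause on #4 doesn't count).
Remaining: (10 − 7) + (10 − 2) = 11.

11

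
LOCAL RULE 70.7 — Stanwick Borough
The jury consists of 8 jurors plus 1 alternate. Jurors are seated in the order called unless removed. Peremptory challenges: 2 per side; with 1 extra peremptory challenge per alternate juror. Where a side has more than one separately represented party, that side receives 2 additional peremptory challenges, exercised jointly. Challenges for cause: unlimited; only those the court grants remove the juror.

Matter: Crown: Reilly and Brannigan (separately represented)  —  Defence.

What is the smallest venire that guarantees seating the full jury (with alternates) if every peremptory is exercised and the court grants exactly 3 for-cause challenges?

20

Seats to fill: 8 + 1 alternates = 9.
Peremptories — Crown: 2 + 1×1 + 2 = 5; Defence: 2 + 1×1 = 3; total 8.
For-cause removals: 3.
Minimum venire: 9 + 8 + 3 = 20.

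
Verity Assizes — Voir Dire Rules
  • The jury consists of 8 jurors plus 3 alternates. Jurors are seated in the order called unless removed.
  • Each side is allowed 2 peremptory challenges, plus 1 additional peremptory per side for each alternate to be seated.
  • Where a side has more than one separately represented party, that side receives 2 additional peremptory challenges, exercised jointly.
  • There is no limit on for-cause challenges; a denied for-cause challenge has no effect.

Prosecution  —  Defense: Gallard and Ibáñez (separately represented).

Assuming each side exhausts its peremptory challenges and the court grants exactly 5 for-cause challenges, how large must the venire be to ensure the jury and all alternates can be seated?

28

Seats to fill: 8 + 3 alternates = 11.
Peremptories — Prosecution: 2 + 1×3 = 5; Defense: 2 + 1×3 + 2 = 7; total 12.
For-cause removals: 5.
Minimum venire: 11 + 12 + 5 = 28.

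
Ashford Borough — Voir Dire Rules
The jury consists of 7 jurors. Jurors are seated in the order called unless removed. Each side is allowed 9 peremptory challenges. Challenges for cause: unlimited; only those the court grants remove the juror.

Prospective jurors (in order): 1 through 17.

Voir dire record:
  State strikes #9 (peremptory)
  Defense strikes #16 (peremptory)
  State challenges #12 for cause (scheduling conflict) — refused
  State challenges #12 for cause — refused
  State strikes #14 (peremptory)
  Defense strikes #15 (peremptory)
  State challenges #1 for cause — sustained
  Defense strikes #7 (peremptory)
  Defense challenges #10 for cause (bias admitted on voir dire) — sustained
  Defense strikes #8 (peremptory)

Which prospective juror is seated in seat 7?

12

Removed: #1, #7, #8, #9, #10, #14, #15, #16. (#12 stays — for-cause denied.)
Seating in order: seats 1–7 → #2, #3, #4, #5, #6, #11, #12.
So seat 7 is #12.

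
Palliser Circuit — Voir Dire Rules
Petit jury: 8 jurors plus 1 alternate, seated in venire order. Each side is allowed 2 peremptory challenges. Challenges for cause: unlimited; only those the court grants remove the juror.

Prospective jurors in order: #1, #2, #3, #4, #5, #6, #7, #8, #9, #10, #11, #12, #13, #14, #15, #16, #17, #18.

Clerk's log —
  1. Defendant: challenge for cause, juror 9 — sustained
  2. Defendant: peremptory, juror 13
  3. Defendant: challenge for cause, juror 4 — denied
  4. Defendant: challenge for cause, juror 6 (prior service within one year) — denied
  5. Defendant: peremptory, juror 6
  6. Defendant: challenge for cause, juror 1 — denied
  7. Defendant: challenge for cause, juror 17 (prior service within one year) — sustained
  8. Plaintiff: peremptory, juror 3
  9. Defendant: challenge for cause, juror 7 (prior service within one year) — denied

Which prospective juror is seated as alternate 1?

Removed: #3, #6, #9, #13, #17. (#1, #4, #7 stay — for-cause denied.)
Filling seats in venire order through position 9: #1, #2, #4, #5, #7, #8, #10, #11, #12.
So alternate 1 is #12.

12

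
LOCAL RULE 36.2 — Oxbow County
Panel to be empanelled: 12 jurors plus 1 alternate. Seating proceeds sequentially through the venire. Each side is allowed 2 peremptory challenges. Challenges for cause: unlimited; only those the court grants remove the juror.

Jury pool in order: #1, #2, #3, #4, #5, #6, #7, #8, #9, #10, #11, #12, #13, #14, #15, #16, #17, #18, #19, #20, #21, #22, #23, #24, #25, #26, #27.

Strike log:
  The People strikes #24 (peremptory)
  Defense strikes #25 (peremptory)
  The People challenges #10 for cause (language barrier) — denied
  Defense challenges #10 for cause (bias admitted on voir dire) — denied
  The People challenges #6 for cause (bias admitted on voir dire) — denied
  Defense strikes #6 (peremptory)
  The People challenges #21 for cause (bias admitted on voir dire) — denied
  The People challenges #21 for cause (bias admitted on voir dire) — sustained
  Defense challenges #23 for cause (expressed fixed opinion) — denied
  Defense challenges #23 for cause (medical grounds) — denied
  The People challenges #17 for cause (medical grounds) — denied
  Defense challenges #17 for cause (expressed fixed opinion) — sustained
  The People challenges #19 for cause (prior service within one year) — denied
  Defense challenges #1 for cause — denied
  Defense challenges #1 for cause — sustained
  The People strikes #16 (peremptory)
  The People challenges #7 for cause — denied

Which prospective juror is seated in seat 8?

10

Removed: #1, #6, #16, #17, #21, #24, #25. (#7, #10, #19, #23 stay — for-cause denied.)
Filling seats in venire order through position 8: #2, #3, #4, #5, #7, #8, #9, #10.
So seat 8 is #10.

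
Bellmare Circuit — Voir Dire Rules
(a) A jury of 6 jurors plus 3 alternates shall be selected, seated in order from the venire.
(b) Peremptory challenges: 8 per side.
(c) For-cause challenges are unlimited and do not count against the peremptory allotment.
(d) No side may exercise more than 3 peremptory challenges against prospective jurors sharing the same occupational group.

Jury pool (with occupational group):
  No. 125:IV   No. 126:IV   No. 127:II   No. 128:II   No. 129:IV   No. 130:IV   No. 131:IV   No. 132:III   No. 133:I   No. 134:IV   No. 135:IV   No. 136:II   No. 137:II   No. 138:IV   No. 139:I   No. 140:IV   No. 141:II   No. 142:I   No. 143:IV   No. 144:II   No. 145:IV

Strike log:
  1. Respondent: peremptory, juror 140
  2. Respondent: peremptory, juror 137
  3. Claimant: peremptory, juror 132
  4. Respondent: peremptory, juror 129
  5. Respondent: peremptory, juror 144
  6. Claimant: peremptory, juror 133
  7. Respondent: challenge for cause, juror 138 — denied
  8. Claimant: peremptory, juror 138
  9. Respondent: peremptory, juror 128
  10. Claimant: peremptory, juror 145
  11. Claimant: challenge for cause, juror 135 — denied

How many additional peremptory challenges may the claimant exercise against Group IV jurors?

Claimant peremptories so far: #132, #133, #138, #145 — 4 of 8 used, 4 left overall.
Against Group IV: #138, #145 — 2 used; per-group cap 3 leaves 1.
Binding limit: min(4, 1) = 1.

1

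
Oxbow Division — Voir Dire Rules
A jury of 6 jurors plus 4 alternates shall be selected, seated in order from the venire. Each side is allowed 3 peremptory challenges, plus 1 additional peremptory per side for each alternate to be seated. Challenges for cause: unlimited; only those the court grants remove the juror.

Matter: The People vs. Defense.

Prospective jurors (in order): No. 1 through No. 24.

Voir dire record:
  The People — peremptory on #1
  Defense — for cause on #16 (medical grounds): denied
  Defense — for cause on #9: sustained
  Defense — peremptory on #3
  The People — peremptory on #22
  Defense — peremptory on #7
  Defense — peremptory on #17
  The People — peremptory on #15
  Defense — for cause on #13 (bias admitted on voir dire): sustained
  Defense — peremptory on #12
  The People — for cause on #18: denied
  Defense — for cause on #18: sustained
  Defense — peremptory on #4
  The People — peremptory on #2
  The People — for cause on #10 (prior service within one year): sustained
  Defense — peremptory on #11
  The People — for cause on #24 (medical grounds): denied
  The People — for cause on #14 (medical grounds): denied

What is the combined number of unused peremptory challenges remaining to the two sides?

The People allotment: 3 base + 1 × 4 alternates = 7. Defense allotment: 3 base + 1 × 4 alternates = 7.
The People peremptories used: #1, #22, #15, #2 — 4 (for-cause on #18, #10, #24, #14 don't count).
Defense peremptories used: #3, #7, #17, #12, #4, #11 — 6 (for-cause on #16, #9, #13, #18 don't count).
Remaining: (7 − 4) + (7 − 6) = 4.

4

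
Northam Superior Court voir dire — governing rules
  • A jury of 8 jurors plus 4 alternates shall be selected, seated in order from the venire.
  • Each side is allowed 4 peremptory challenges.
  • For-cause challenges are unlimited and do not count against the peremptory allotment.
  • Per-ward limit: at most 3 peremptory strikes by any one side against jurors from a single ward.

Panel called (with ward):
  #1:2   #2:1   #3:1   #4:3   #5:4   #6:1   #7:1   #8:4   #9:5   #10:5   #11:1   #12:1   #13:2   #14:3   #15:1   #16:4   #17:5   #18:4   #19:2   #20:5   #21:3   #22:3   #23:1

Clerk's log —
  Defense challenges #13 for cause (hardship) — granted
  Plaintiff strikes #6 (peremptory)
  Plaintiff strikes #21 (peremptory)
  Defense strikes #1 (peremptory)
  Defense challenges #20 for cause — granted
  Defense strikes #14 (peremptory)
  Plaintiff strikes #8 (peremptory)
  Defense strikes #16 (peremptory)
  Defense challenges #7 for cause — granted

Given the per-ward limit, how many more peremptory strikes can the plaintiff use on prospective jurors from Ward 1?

1

Plaintiff peremptories so far: #6, #21, #8 — 3 of 4 used, 1 left overall.
Against Ward 1: #6 — 1 used; per-ward cap 3 leaves 2.
Binding limit: min(1, 2) = 1.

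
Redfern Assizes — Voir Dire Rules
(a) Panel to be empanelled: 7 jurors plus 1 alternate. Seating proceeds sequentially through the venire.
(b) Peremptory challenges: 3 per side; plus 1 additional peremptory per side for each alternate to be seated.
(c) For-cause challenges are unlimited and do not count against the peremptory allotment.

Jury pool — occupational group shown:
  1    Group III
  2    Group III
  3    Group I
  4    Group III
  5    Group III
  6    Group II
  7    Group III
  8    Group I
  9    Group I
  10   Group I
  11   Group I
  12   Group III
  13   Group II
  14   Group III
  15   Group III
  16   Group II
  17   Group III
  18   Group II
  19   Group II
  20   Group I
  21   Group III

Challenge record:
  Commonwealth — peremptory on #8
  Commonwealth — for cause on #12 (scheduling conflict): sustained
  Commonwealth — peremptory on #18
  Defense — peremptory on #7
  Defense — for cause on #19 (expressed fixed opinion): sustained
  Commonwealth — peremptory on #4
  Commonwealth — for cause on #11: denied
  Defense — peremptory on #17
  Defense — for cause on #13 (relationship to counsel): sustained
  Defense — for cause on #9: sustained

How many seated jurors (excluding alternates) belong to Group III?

Removed: #4, #7, #8, #9, #12, #13, #17, #18, #19.
Seated jurors 1–7: #1, #2, #3, #5, #6, #10, #11 (alternates #14 not counted).
Of those, in Group III: #1, #2, #5 → 3.

3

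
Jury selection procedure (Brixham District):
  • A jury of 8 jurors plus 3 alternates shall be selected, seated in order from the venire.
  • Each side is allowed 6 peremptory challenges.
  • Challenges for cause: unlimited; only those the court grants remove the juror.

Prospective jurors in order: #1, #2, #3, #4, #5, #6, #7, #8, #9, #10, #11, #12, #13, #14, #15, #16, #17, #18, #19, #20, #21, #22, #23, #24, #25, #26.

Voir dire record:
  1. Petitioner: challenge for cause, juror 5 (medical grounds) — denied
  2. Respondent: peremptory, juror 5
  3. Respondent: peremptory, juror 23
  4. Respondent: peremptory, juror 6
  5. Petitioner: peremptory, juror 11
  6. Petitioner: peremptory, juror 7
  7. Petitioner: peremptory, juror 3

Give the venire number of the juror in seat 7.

12

Removed: #3, #5, #6, #7, #11, #23.
Filling seats in venire order through position 7: #1, #2, #4, #8, #9, #10, #12.
So seat 7 is #12.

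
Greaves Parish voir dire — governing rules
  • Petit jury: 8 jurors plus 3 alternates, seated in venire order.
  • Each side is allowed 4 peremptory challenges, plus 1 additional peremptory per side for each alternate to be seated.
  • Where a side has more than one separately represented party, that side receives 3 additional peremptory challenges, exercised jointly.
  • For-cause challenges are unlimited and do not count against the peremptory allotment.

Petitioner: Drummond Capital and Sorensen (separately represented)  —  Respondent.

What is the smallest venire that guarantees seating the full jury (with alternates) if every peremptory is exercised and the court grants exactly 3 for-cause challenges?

Seats to fill: 8 + 3 alternates = 11.
Peremptories — Petitioner: 4 + 1×3 + 3 = 10; Respondent: 4 + 1×3 = 7; total 17.
For-cause removals: 3.
Minimum venire: 11 + 17 + 3 = 31.

31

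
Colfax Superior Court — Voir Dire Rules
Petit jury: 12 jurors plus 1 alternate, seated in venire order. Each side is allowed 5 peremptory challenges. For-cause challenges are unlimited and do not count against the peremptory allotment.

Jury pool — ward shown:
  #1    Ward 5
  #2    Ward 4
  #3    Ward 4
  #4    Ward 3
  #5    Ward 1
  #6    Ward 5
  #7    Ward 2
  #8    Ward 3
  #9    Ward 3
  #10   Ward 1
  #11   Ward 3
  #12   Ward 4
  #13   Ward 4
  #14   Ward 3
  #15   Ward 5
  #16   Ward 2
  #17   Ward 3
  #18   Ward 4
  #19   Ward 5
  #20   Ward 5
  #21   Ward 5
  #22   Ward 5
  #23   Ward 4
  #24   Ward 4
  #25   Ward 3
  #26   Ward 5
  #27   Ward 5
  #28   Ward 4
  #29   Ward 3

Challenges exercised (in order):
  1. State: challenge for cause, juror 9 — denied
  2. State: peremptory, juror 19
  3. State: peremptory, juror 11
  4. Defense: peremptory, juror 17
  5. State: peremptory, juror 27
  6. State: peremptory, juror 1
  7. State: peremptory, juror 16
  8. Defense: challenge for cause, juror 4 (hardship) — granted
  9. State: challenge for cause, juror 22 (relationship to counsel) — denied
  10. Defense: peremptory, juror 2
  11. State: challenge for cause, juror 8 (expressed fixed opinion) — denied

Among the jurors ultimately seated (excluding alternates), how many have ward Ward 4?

Removed: #1, #2, #4, #11, #16, #17, #19, #27.
Seated jurors 1–12: #3, #5, #6, #7, #8, #9, #10, #12, #13, #14, #15, #18 (alternates #20 not counted).
Of those, in Ward 4: #3, #12, #13, #18 → 4.

4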